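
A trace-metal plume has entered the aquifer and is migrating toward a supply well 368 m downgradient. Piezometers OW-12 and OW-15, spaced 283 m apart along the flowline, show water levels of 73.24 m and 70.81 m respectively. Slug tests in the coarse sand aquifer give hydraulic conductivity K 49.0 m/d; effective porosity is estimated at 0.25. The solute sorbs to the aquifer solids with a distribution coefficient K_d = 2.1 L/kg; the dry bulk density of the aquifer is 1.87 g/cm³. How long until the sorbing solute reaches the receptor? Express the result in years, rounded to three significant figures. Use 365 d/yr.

Hydraulic gradient i = (73.24 − 70.81) / 283 = 2.43 / 283 = 0.008587
Specific discharge q = 49.0 × 0.008587 = 0.4207 m/d
Average linear velocity = 0.4207 / 0.25 = 1.683 m/d
Retardation R = 1 + ρ_b·K_d/n = 1 + 1.87×2.1/0.25 = 16.71
Contaminant velocity v_c = v/R = 1.683/16.71 = 0.1007 m/d
t = L/v_c = 368/0.1007 = 3653 d
   = 3653/365 = 10.0 yr

10.0 years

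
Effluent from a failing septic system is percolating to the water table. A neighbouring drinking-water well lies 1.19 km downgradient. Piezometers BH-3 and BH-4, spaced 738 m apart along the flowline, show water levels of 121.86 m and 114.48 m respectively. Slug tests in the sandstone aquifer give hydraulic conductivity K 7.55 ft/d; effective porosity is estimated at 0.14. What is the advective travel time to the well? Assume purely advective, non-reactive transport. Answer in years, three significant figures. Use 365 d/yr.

Hydraulic gradient i = (121.86 − 114.48) / 738 = 7.38 / 738 = 0.01000
K = 7.55 ft/d × 0.3048 = 2.301 m/d
q = Ki = 2.301 × 0.01000 = 0.02301 m/d
Seepage velocity v = q / n = 0.02301 / 0.14 = 0.1644 m/d
L = 1.19 km = 1190 m
t = L / v = 1190 / 0.1644 = 7240 d
   = 7240 / 365 = 19.8 yr

19.8 years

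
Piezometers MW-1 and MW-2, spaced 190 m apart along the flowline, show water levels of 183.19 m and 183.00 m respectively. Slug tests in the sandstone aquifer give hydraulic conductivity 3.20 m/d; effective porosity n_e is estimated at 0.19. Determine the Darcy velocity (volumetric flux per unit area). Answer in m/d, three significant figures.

0.00320 m/d

Hydraulic gradient i = (183.19 − 183.00) / 190 = 0.19 / 190 = 0.001000
q = Ki = 3.20 × 0.001000 = 0.003200 m/d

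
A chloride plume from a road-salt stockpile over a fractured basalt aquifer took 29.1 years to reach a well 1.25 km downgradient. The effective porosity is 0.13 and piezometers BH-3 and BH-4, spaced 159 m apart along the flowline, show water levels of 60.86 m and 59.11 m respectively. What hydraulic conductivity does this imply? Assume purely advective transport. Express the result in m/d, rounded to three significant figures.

Hydraulic gradient i = (60.86 − 59.11) / 159 = 1.75 / 159 = 0.01101
t = 29.1 years = 10620 d
L = 1.25 km = 1250 m
v = L / t = 1250 / 10620 = 0.1177 m/d
K = v · n / i = 0.1177 × 0.13 / 0.01101 = 1.39 m/d

1.39 m/d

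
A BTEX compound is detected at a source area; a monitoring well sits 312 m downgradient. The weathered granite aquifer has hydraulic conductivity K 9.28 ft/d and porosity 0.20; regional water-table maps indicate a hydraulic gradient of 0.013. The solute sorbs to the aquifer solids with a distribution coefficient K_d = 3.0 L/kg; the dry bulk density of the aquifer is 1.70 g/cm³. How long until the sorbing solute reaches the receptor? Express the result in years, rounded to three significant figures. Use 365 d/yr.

K = 9.28 ft/d × 0.3048 = 2.829 m/d
Darcy flux q = K·i = 2.829 × 0.013 = 0.03677 m/d
v_s = q/n_e = 0.03677/0.20 = 0.1839 m/d
Retardation R = 1 + ρ_b·K_d/n = 1 + 1.70×3.0/0.20 = 26.50
Contaminant velocity v_c = v/R = 0.1839/26.50 = 0.006938 m/d
t = L/v_c = 312/0.006938 = 44970 d
   = 44970/365 = 123 yr

123 years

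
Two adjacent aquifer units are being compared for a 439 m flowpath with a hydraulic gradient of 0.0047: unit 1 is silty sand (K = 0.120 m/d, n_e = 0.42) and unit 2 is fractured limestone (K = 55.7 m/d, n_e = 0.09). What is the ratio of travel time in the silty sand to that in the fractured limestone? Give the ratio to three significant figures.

2170

Unit 1 (silty sand): v = 0.120×0.0047/0.42 = 0.001343 m/d, t = 439/0.001343 = 326900 d
Unit 2 (fractured limestone): v = 55.7×0.0047/0.09 = 2.909 m/d, t = 439/2.909 = 150.9 d
t(silty sand) / t(fractured limestone) = 326900/150.9 = 2170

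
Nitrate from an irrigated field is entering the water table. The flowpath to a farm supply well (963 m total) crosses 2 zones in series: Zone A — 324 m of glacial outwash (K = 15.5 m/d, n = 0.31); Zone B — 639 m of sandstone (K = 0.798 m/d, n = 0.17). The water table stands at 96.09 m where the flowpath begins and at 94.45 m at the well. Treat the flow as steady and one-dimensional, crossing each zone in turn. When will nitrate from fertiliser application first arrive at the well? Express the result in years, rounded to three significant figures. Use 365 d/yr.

Total head drop ΔH = 96.09 − 94.45 = 1.64 m
Continuity: the same q passes through each zone, so ΔH = q·Σ(L_j/K_j) — the zones act as resistances in series.
Σ(L/K) = 324/15.5 + 639/0.798 = 20.90 + 800.8 = 821.7 d
q = ΔH / Σ(L/K) = 1.64 / 821.7 = 0.001996 m/d (same in every zone)
Zone A: v = q/n = 0.001996/0.31 = 0.006439 m/d → t_A = 324/0.006439 = 50320 d
Zone B: v = q/n = 0.001996/0.17 = 0.01174 m/d → t_B = 639/0.01174 = 54420 d
Total t = 50320 + 54420 = 104700 d
   = 104700 / 365 = 287 yr

287 years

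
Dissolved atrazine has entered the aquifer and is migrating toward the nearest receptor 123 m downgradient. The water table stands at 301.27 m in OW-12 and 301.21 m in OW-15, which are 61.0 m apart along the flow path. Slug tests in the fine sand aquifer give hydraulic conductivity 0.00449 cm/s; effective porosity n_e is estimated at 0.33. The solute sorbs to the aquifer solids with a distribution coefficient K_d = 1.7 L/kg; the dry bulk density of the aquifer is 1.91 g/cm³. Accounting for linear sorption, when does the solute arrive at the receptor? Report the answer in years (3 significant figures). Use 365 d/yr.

316 years

Hydraulic gradient i = (301.27 − 301.21) / 61.0 = 0.06 / 61.0 = 9.836e-4
K = 0.00449 cm/s × 864 = 3.879 m/d
Darcy flux q = K·i = 3.879 × 9.836e-4 = 0.003816 m/d
Average linear velocity = 0.003816 / 0.33 = 0.01156 m/d
Retardation R = 1 + ρ_b·K_d/n = 1 + 1.91×1.7/0.33 = 10.84
Contaminant velocity v_c = v/R = 0.01156/10.84 = 0.001067 m/d
t = L/v_c = 123/0.001067 = 115300 d
   = 115300/365 = 316 yr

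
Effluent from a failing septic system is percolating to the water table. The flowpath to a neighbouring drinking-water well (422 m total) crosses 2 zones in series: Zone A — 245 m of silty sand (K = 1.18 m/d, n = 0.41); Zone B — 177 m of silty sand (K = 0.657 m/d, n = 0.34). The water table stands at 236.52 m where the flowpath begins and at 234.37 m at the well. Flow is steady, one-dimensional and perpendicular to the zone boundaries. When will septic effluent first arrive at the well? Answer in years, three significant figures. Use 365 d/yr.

97.6 years

Total head drop ΔH = 236.52 − 234.37 = 2.15 m
Steady 1-D flow in series ⇒ the Darcy flux q is identical in every zone and the zone head losses add (resistances L/K in series).
Σ(L/K) = 245/1.18 + 177/0.657 = 207.6 + 269.4 = 477.0 d
q = ΔH / Σ(L/K) = 2.15 / 477.0 = 0.004507 m/d (same in every zone)
Zone A: v = q/n = 0.004507/0.41 = 0.01099 m/d → t_A = 245/0.01099 = 22290 d
Zone B: v = q/n = 0.004507/0.34 = 0.01326 m/d → t_B = 177/0.01326 = 13350 d
Total t = 22290 + 13350 = 35640 d
   = 35640 / 365 = 97.6 yr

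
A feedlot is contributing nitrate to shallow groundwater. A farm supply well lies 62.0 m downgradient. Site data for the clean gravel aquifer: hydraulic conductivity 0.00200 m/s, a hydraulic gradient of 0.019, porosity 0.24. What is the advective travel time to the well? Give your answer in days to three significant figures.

K = 0.00200 m/s × 86400 s/d = 172.8 m/d
Specific discharge q = 172.8 × 0.019 = 3.283 m/d
v_s = q/n_e = 3.283/0.24 = 13.68 m/d
t = L / v = 62.0 / 13.68 = 4.532 d

4.53 days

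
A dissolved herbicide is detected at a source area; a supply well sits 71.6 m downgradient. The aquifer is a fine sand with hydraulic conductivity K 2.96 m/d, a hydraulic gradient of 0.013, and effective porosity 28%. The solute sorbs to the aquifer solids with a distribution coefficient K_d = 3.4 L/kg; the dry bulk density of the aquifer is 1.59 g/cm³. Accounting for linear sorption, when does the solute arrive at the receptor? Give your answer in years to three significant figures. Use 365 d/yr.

29.0 years

Darcy flux q = K·i = 2.96 × 0.013 = 0.03848 m/d
Seepage velocity v = q / n = 0.03848 / 0.28 = 0.1374 m/d
Retardation R = 1 + ρ_b·K_d/n = 1 + 1.59×3.4/0.28 = 20.31
Contaminant velocity v_c = v/R = 0.1374/20.31 = 0.006767 m/d
t = L/v_c = 71.6/0.006767 = 10580 d
   = 10580/365 = 29.0 yr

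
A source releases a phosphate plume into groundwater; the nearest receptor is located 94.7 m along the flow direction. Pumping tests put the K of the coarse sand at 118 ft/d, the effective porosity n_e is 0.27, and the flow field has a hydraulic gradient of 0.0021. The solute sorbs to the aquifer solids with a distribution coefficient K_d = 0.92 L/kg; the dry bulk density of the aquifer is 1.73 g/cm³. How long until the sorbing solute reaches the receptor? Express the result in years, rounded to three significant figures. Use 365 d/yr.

K = 118 ft/d × 0.3048 = 35.97 m/d
Darcy flux q = K·i = 35.97 × 0.0021 = 0.07553 m/d
Average linear velocity = 0.07553 / 0.27 = 0.2797 m/d
Retardation R = 1 + ρ_b·K_d/n = 1 + 1.73×0.92/0.27 = 6.895
Contaminant velocity v_c = v/R = 0.2797/6.895 = 0.04057 m/d
t = L/v_c = 94.7/0.04057 = 2334 d
   = 2334/365 = 6.39 yr

6.39 years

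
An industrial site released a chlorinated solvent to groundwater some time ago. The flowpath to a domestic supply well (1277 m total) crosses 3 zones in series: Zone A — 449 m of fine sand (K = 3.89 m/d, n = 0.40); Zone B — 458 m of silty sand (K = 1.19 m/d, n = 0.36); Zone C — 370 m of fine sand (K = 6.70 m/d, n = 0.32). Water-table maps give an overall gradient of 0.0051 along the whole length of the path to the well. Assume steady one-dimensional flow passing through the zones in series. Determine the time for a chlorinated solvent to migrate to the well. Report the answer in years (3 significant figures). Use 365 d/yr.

108 years

For zones in series the flux q is common to all zones; the equivalent conductivity is the harmonic (thickness-weighted) mean, K_eq = L_total / Σ(L_j/K_j).
Σ(L/K) = 449/3.89 + 458/1.19 + 370/6.70 = 115.4 + 384.9 + 55.22 = 555.5 d
K_eq = L_total / Σ(L/K) = 1277 / 555.5 = 2.299 m/d
q = K_eq · i = 2.299 × 0.0051 = 0.01172 m/d (same in every zone)
Zone A: v = q/n = 0.01172/0.40 = 0.02931 m/d → t_A = 449/0.02931 = 15320 d
Zone B: v = q/n = 0.01172/0.36 = 0.03257 m/d → t_B = 458/0.03257 = 14060 d
Zone C: v = q/n = 0.01172/0.32 = 0.03664 m/d → t_C = 370/0.03664 = 10100 d
Total t = 15320 + 14060 + 10100 = 39480 d
   = 39480 / 365 = 108 yr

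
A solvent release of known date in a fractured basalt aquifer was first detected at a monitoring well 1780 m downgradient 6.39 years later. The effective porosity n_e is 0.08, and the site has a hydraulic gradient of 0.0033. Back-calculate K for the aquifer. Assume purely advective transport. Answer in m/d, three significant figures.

18.5 m/d

t = 6.39 years = 2332 d
v = L / t = 1780 / 2332 = 0.7632 m/d
K = v · n / i = 0.7632 × 0.08 / 0.0033 = 18.5 m/d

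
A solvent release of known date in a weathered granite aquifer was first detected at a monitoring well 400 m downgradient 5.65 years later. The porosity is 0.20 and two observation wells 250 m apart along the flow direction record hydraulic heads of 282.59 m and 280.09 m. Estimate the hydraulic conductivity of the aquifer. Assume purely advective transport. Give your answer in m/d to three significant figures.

Hydraulic gradient i = (282.59 − 280.09) / 250 = 2.50 / 250 = 0.01000
t = 5.65 years = 2062 d
v = L / t = 400 / 2062 = 0.1940 m/d
K = v · n / i = 0.1940 × 0.20 / 0.01000 = 3.88 m/d

3.88 m/d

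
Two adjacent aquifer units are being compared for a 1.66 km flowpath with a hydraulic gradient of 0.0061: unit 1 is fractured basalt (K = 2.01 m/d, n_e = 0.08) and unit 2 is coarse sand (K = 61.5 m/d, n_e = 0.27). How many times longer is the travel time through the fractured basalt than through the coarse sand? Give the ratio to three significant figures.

Unit 1 (fractured basalt): v = 2.01×0.0061/0.08 = 0.1533 m/d, t = 1660/0.1533 = 10830 d
Unit 2 (coarse sand): v = 61.5×0.0061/0.27 = 1.389 m/d, t = 1660/1.389 = 1195 d
t(fractured basalt) / t(coarse sand) = 10830/1195 = 9.07

9.07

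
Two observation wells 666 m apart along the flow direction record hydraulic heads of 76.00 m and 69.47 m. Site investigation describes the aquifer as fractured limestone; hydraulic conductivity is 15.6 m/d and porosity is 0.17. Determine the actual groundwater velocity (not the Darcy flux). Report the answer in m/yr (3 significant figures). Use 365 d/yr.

328 m/yr

Hydraulic gradient i = (76.00 − 69.47) / 666 = 6.53 / 666 = 0.009805
Specific discharge q = 15.6 × 0.009805 = 0.1530 m/d
v_s = q/n_e = 0.1530/0.17 = 0.8997 m/d
   = 0.8997 × 365 = 328 m/yr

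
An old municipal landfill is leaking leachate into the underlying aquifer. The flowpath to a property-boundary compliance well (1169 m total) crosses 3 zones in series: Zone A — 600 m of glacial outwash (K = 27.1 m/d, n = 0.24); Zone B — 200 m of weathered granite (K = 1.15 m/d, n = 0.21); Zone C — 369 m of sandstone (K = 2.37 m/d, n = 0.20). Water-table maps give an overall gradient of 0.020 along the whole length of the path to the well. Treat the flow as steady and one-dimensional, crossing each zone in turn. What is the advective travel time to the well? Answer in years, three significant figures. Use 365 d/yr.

Continuity: the same q passes through each zone, so ΔH = q·Σ(L_j/K_j) — the zones act as resistances in series.
Σ(L/K) = 600/27.1 + 200/1.15 + 369/2.37 = 22.14 + 173.9 + 155.7 = 351.7 d
K_eq = L_total / Σ(L/K) = 1169 / 351.7 = 3.323 m/d
q = K_eq · i = 3.323 × 0.020 = 0.06647 m/d (same in every zone)
Zone A: v = q/n = 0.06647/0.24 = 0.2769 m/d → t_A = 600/0.2769 = 2166 d
Zone B: v = q/n = 0.06647/0.21 = 0.3165 m/d → t_B = 200/0.3165 = 631.9 d
Zone C: v = q/n = 0.06647/0.20 = 0.3323 m/d → t_C = 369/0.3323 = 1110 d
Total t = 2166 + 631.9 + 1110 = 3909 d
   = 3909 / 365 = 10.7 yr

10.7 years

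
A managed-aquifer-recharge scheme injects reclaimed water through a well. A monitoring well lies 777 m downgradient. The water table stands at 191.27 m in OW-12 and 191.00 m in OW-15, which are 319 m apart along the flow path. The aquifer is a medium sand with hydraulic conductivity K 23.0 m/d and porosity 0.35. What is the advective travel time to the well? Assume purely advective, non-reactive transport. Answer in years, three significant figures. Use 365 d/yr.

38.3 years

Hydraulic gradient i = (191.27 − 191.00) / 319 = 0.27 / 319 = 8.464e-4
Darcy flux q = K·i = 23.0 × 8.464e-4 = 0.01947 m/d
v_s = q/n_e = 0.01947/0.35 = 0.05562 m/d
t = L / v = 777 / 0.05562 = 13970 d
   = 13970 / 365 = 38.3 yr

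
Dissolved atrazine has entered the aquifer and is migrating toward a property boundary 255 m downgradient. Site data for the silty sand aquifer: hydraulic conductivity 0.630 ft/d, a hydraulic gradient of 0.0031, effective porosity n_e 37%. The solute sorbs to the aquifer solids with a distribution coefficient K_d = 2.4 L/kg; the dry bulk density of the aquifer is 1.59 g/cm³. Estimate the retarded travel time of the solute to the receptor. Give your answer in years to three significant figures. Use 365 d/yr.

K = 0.630 ft/d × 0.3048 = 0.1920 m/d
Specific discharge q = 0.1920 × 0.0031 = 5.953e-4 m/d
Average linear velocity = 5.953e-4 / 0.37 = 0.001609 m/d
Retardation R = 1 + ρ_b·K_d/n = 1 + 1.59×2.4/0.37 = 11.31
Contaminant velocity v_c = v/R = 0.001609/11.31 = 1.422e-4 m/d
t = L/v_c = 255/1.422e-4 = 1.793e6 d
   = 1.793e6/365 = 4910 yr

4910 years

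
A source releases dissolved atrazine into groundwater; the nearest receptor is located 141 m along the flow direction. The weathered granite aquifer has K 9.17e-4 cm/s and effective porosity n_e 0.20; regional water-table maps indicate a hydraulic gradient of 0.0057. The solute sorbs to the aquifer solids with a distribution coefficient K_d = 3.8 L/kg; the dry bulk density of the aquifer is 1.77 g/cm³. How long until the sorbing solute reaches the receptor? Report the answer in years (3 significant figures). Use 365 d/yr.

K = 9.17e-4 cm/s × 864 = 0.7923 m/d
q = Ki = 0.7923 × 0.0057 = 0.004516 m/d
Seepage velocity v = q / n = 0.004516 / 0.20 = 0.02258 m/d
Retardation R = 1 + ρ_b·K_d/n = 1 + 1.77×3.8/0.20 = 34.63
Contaminant velocity v_c = v/R = 0.02258/34.63 = 6.520e-4 m/d
t = L/v_c = 141/6.520e-4 = 216200 d
   = 216200/365 = 592 yr

592 years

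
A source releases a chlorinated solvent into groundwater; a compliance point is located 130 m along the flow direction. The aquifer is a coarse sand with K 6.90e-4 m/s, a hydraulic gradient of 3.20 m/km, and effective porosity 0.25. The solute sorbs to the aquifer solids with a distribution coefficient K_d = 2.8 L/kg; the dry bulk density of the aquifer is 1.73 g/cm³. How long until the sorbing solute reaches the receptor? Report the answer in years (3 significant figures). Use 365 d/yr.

K = 6.90e-4 m/s × 86400 s/d = 59.62 m/d
q = Ki = 59.62 × 0.0032 = 0.1908 m/d
Seepage velocity v = q / n = 0.1908 / 0.25 = 0.7631 m/d
Retardation R = 1 + ρ_b·K_d/n = 1 + 1.73×2.8/0.25 = 20.38
Contaminant velocity v_c = v/R = 0.7631/20.38 = 0.03745 m/d
t = L/v_c = 130/0.03745 = 3471 d
   = 3471/365 = 9.51 yr

9.51 years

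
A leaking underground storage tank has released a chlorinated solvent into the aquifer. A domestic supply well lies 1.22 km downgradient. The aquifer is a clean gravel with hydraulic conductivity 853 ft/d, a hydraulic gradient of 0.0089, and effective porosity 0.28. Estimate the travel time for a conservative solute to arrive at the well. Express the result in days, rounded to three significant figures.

K = 853 ft/d × 0.3048 = 260.0 m/d
Specific discharge q = 260.0 × 0.0089 = 2.314 m/d
Average linear velocity = 2.314 / 0.28 = 8.264 m/d
L = 1.22 km = 1220 m
t = L / v = 1220 / 8.264 = 147.6 d

148 days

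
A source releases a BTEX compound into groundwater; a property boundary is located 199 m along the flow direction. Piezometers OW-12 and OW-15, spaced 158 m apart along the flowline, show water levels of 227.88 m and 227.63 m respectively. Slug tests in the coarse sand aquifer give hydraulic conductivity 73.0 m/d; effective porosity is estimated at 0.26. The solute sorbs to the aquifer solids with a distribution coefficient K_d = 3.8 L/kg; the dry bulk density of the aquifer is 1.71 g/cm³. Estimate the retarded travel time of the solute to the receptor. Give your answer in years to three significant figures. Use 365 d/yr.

Hydraulic gradient i = (227.88 − 227.63) / 158 = 0.25 / 158 = 0.001582
Specific discharge q = 73.0 × 0.001582 = 0.1155 m/d
v_s = q/n_e = 0.1155/0.26 = 0.4443 m/d
Retardation R = 1 + ρ_b·K_d/n = 1 + 1.71×3.8/0.26 = 25.99
Contaminant velocity v_c = v/R = 0.4443/25.99 = 0.01709 m/d
t = L/v_c = 199/0.01709 = 11640 d
   = 11640/365 = 31.9 yr

31.9 years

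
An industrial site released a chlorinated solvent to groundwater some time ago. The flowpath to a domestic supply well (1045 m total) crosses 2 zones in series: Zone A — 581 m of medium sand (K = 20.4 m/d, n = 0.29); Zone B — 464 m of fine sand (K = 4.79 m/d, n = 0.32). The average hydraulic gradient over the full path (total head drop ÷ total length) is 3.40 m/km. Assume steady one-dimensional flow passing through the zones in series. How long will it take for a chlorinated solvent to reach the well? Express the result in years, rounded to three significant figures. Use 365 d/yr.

30.6 years

Steady 1-D flow in series ⇒ the Darcy flux q is identical in every zone and the zone head losses add (resistances L/K in series).
Σ(L/K) = 581/20.4 + 464/4.79 = 28.48 + 96.87 = 125.3 d
K_eq = L_total / Σ(L/K) = 1045 / 125.3 = 8.337 m/d
q = K_eq · i = 8.337 × 0.0034 = 0.02834 m/d (same in every zone)
Zone A: v = q/n = 0.02834/0.29 = 0.09774 m/d → t_A = 581/0.09774 = 5944 d
Zone B: v = q/n = 0.02834/0.32 = 0.08858 m/d → t_B = 464/0.08858 = 5238 d
Total t = 5944 + 5238 = 11180 d
   = 11180 / 365 = 30.6 yr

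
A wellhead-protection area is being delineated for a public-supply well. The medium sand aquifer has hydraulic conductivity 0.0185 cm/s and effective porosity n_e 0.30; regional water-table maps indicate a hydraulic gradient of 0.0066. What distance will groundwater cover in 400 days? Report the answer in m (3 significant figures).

K = 0.0185 cm/s × 864 = 15.98 m/d
Darcy flux q = K·i = 15.98 × 0.0066 = 0.1055 m/d
Average linear velocity = 0.1055 / 0.30 = 0.3516 m/d
L = v × T = 0.3516 × 400 = 140.7 m

141 m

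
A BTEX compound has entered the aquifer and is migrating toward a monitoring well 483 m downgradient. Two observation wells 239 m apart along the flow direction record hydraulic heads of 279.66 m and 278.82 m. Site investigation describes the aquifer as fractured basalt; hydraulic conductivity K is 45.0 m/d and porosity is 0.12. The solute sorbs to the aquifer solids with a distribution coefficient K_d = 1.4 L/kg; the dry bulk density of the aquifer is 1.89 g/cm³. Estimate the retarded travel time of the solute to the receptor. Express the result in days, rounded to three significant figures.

Hydraulic gradient i = (279.66 − 278.82) / 239 = 0.84 / 239 = 0.003515
q = Ki = 45.0 × 0.003515 = 0.1582 m/d
Seepage velocity v = q / n = 0.1582 / 0.12 = 1.318 m/d
Retardation R = 1 + ρ_b·K_d/n = 1 + 1.89×1.4/0.12 = 23.05
Contaminant velocity v_c = v/R = 1.318/23.05 = 0.05718 m/d
t = L/v_c = 483/0.05718 = 8447 d

8450 days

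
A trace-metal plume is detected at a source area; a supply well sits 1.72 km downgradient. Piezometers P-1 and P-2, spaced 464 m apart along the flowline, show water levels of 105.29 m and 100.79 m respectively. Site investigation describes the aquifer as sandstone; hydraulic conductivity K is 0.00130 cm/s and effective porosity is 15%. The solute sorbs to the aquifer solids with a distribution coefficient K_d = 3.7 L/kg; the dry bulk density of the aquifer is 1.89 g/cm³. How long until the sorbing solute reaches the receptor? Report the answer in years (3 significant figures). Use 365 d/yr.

Hydraulic gradient i = (105.29 − 100.79) / 464 = 4.50 / 464 = 0.009698
K = 0.00130 cm/s × 864 = 1.123 m/d
Specific discharge q = 1.123 × 0.009698 = 0.01089 m/d
Average linear velocity = 0.01089 / 0.15 = 0.07262 m/d
Retardation R = 1 + ρ_b·K_d/n = 1 + 1.89×3.7/0.15 = 47.62
Contaminant velocity v_c = v/R = 0.07262/47.62 = 0.001525 m/d
L = 1.72 km = 1720 m
t = L/v_c = 1720/0.001525 = 1.128e6 d
   = 1.128e6/365 = 3090 yr

3090 years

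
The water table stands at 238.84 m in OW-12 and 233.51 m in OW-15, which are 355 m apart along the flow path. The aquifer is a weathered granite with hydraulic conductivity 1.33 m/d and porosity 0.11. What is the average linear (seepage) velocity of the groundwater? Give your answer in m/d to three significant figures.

0.182 m/d

Hydraulic gradient i = (238.84 − 233.51) / 355 = 5.33 / 355 = 0.01501
Specific discharge q = 1.33 × 0.01501 = 0.01997 m/d
v = Ki/n = 1.33·0.01501/0.11 = 0.1815 m/d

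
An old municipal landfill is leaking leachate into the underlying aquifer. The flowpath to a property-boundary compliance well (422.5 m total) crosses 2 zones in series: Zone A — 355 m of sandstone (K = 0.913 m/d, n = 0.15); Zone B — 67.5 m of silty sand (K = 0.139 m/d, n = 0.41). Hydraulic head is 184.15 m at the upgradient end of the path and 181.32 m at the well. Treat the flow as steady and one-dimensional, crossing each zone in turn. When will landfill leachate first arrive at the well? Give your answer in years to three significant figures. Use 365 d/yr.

68.5 years

Total head drop ΔH = 184.15 − 181.32 = 2.83 m
Steady 1-D flow in series ⇒ the Darcy flux q is identical in every zone and the zone head losses add (resistances L/K in series).
Σ(L/K) = 355/0.913 + 67.5/0.139 = 388.8 + 485.6 = 874.4 d
q = ΔH / Σ(L/K) = 2.83 / 874.4 = 0.003236 m/d (same in every zone)
Zone A: v = q/n = 0.003236/0.15 = 0.02158 m/d → t_A = 355/0.02158 = 16450 d
Zone B: v = q/n = 0.003236/0.41 = 0.007894 m/d → t_B = 67.5/0.007894 = 8551 d
Total t = 16450 + 8551 = 25000 d
   = 25000 / 365 = 68.5 yr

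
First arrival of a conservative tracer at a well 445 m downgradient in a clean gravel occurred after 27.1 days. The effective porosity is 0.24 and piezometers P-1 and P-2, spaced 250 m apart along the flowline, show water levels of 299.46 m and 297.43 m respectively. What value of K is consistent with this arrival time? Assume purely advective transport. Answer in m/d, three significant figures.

485 m/d

Hydraulic gradient i = (299.46 − 297.43) / 250 = 2.03 / 250 = 0.008120
v = L / t = 445 / 27.1 = 16.42 m/d
K = v · n / i = 16.42 × 0.24 / 0.008120 = 485 m/d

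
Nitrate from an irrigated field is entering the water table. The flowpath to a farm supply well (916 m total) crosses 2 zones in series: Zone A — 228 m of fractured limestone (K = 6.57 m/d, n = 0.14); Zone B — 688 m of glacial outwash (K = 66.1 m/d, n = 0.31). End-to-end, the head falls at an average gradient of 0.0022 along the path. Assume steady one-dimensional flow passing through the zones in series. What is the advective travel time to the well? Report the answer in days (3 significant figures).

Continuity: the same q passes through each zone, so ΔH = q·Σ(L_j/K_j) — the zones act as resistances in series.
Σ(L/K) = 228/6.57 + 688/66.1 = 34.70 + 10.41 = 45.11 d
K_eq = L_total / Σ(L/K) = 916 / 45.11 = 20.31 m/d
q = K_eq · i = 20.31 × 0.0022 = 0.04467 m/d (same in every zone)
Zone A: v = q/n = 0.04467/0.14 = 0.3191 m/d → t_A = 228/0.3191 = 714.6 d
Zone B: v = q/n = 0.04467/0.31 = 0.1441 m/d → t_B = 688/0.1441 = 4774 d
Total t = 714.6 + 4774 = 5489 d

5490 days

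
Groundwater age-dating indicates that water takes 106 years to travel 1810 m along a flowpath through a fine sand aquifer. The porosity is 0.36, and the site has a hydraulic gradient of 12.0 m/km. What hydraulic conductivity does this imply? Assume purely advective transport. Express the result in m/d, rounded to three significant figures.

t = 106 years = 38690 d
v = L / t = 1810 / 38690 = 0.04678 m/d
K = v · n / i = 0.04678 × 0.36 / 0.012 = 1.40 m/d

1.40 m/d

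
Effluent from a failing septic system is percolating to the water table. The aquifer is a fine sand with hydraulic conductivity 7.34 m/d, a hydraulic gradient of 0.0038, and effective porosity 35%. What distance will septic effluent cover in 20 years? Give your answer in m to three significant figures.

q = Ki = 7.34 × 0.0038 = 0.02789 m/d
v = Ki/n = 7.34·0.0038/0.35 = 0.07969 m/d
T = 20 yr × 365 = 7300 d
L = v × T = 0.07969 × 7300 = 581.7 m

582 m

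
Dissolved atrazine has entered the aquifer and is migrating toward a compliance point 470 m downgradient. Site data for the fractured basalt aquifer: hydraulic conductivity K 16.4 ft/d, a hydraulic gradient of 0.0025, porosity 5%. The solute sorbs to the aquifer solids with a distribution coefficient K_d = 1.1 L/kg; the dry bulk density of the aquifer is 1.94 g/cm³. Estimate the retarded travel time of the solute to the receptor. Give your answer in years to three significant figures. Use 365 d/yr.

K = 16.4 ft/d × 0.3048 = 4.999 m/d
Darcy flux q = K·i = 4.999 × 0.0025 = 0.01250 m/d
v = Ki/n = 4.999·0.0025/0.05 = 0.2499 m/d
Retardation R = 1 + ρ_b·K_d/n = 1 + 1.94×1.1/0.05 = 43.68
Contaminant velocity v_c = v/R = 0.2499/43.68 = 0.005722 m/d
t = L/v_c = 470/0.005722 = 82140 d
   = 82140/365 = 225 yr

225 years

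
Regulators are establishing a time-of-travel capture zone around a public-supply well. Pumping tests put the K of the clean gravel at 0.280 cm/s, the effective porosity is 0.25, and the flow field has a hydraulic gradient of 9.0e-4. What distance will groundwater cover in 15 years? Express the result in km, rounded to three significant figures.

K = 0.280 cm/s × 864 = 241.9 m/d
Darcy flux q = K·i = 241.9 × 9.0e-4 = 0.2177 m/d
Seepage velocity v = q / n = 0.2177 / 0.25 = 0.8709 m/d
T = 15 yr × 365 = 5475 d
L = v × T = 0.8709 × 5475 = 4768 m
   = 4.77 km

4.77 km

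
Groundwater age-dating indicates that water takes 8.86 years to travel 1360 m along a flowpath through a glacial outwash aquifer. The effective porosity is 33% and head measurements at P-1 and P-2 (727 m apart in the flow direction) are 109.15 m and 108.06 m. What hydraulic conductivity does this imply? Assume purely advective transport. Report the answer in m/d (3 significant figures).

Hydraulic gradient i = (109.15 − 108.06) / 727 = 1.09 / 727 = 0.001499
t = 8.86 years = 3234 d
v = L / t = 1360 / 3234 = 0.4205 m/d
K = v · n / i = 0.4205 × 0.33 / 0.001499 = 92.6 m/d

92.6 m/d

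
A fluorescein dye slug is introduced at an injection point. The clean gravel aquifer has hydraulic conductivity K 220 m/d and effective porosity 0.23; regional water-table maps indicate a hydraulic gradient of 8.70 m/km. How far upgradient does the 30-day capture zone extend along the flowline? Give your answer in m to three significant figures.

250 m

Specific discharge q = 220 × 0.0087 = 1.914 m/d
v_s = q/n_e = 1.914/0.23 = 8.322 m/d
L = v × T = 8.322 × 30 = 249.7 m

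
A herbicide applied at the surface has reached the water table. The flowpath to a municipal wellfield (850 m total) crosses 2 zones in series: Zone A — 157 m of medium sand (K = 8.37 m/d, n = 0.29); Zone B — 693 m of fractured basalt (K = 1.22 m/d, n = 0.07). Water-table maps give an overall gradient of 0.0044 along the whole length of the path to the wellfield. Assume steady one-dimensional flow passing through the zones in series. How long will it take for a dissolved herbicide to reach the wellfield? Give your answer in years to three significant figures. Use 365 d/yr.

40.4 years

Continuity: the same q passes through each zone, so ΔH = q·Σ(L_j/K_j) — the zones act as resistances in series.
Σ(L/K) = 157/8.37 + 693/1.22 = 18.76 + 568.0 = 586.8 d
K_eq = L_total / Σ(L/K) = 850 / 586.8 = 1.449 m/d
q = K_eq · i = 1.449 × 0.0044 = 0.006374 m/d (same in every zone)
Zone A: v = q/n = 0.006374/0.29 = 0.02198 m/d → t_A = 157/0.02198 = 7143 d
Zone B: v = q/n = 0.006374/0.07 = 0.09105 m/d → t_B = 693/0.09105 = 7611 d
Total t = 7143 + 7611 = 14750 d
   = 14750 / 365 = 40.4 yr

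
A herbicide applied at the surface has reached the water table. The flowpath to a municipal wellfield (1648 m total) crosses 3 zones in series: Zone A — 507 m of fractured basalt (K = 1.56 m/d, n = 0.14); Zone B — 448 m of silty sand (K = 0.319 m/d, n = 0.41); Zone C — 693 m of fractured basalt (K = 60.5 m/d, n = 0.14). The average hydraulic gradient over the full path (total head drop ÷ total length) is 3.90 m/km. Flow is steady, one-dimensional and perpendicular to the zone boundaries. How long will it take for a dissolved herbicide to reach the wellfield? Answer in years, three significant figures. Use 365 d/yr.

261 years

For zones in series the flux q is common to all zones; the equivalent conductivity is the harmonic (thickness-weighted) mean, K_eq = L_total / Σ(L_j/K_j).
Σ(L/K) = 507/1.56 + 448/0.319 + 693/60.5 = 325.0 + 1404 + 11.45 = 1741 d
K_eq = L_total / Σ(L/K) = 1648 / 1741 = 0.9467 m/d
q = K_eq · i = 0.9467 × 0.0039 = 0.003692 m/d (same in every zone)
Zone A: v = q/n = 0.003692/0.14 = 0.02637 m/d → t_A = 507/0.02637 = 19230 d
Zone B: v = q/n = 0.003692/0.41 = 0.009005 m/d → t_B = 448/0.009005 = 49750 d
Zone C: v = q/n = 0.003692/0.14 = 0.02637 m/d → t_C = 693/0.02637 = 26280 d
Total t = 19230 + 49750 + 26280 = 95250 d
   = 95250 / 365 = 261 yr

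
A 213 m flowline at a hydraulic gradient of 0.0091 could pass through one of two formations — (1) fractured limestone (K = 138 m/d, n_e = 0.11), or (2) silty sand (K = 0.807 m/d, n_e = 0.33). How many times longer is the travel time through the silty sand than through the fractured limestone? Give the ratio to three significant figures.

513

Unit 1 (fractured limestone): v = 138×0.0091/0.11 = 11.42 m/d, t = 213/11.42 = 18.66 d
Unit 2 (silty sand): v = 0.807×0.0091/0.33 = 0.02225 m/d, t = 213/0.02225 = 9571 d
t(silty sand) / t(fractured limestone) = 9571/18.66 = 513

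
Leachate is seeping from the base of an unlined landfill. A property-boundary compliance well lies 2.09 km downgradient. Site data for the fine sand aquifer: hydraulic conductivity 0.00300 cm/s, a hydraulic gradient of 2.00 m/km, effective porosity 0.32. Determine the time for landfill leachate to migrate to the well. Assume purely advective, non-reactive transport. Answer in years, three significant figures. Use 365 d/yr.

K = 0.00300 cm/s × 864 = 2.592 m/d
Darcy flux q = K·i = 2.592 × 0.0020 = 0.005184 m/d
Average linear velocity = 0.005184 / 0.32 = 0.01620 m/d
L = 2.09 km = 2090 m
t = L / v = 2090 / 0.01620 = 129000 d
   = 129000 / 365 = 353 yr

353 years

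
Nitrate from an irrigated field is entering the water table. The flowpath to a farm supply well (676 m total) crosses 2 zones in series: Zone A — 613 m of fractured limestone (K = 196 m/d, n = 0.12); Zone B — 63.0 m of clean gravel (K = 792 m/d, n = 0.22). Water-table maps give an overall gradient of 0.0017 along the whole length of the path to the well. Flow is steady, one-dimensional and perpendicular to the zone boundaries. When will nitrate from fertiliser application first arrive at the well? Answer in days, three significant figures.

244 days

For zones in series the flux q is common to all zones; the equivalent conductivity is the harmonic (thickness-weighted) mean, K_eq = L_total / Σ(L_j/K_j).
Σ(L/K) = 613/196 + 63.0/792 = 3.128 + 0.07955 = 3.207 d
K_eq = L_total / Σ(L/K) = 676 / 3.207 = 210.8 m/d
q = K_eq · i = 210.8 × 0.0017 = 0.3583 m/d (same in every zone)
Zone A: v = q/n = 0.3583/0.12 = 2.986 m/d → t_A = 613/2.986 = 205.3 d
Zone B: v = q/n = 0.3583/0.22 = 1.629 m/d → t_B = 63.0/1.629 = 38.68 d
Total t = 205.3 + 38.68 = 244.0 d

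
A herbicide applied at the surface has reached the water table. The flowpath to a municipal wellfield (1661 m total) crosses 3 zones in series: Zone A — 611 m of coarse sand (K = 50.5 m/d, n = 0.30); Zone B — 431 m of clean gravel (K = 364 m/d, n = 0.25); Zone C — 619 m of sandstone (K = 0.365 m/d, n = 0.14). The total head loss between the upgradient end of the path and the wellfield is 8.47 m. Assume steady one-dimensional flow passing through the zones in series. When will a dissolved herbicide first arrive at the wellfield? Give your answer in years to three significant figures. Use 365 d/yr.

209 years

Continuity: the same q passes through each zone, so ΔH = q·Σ(L_j/K_j) — the zones act as resistances in series.
Σ(L/K) = 611/50.5 + 431/364 + 619/0.365 = 12.10 + 1.184 + 1696 = 1709 d
q = ΔH / Σ(L/K) = 8.47 / 1709 = 0.004956 m/d (same in every zone)
Zone A: v = q/n = 0.004956/0.30 = 0.01652 m/d → t_A = 611/0.01652 = 36990 d
Zone B: v = q/n = 0.004956/0.25 = 0.01982 m/d → t_B = 431/0.01982 = 21740 d
Zone C: v = q/n = 0.004956/0.14 = 0.03540 m/d → t_C = 619/0.03540 = 17490 d
Total t = 36990 + 21740 + 17490 = 76220 d
   = 76220 / 365 = 209 yr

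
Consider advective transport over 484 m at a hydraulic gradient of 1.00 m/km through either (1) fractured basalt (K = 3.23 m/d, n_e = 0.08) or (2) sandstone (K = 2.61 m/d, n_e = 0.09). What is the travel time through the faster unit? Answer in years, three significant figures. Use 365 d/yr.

Unit 1 (fractured basalt): v = 3.23×0.0010/0.08 = 0.04038 m/d, t = 484/0.04038 = 11990 d
Unit 2 (sandstone): v = 2.61×0.0010/0.09 = 0.02900 m/d, t = 484/0.02900 = 16690 d
Faster: 11990 d / 365 = 32.8 yr

32.8 years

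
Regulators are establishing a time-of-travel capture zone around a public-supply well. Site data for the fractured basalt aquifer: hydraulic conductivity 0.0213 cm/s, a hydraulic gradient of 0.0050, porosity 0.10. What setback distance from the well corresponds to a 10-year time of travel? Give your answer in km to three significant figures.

3.36 km

K = 0.0213 cm/s × 864 = 18.40 m/d
q = Ki = 18.40 × 0.0050 = 0.09202 m/d
Average linear velocity = 0.09202 / 0.10 = 0.9202 m/d
T = 10 yr × 365 = 3650 d
L = v × T = 0.9202 × 3650 = 3359 m
   = 3.36 km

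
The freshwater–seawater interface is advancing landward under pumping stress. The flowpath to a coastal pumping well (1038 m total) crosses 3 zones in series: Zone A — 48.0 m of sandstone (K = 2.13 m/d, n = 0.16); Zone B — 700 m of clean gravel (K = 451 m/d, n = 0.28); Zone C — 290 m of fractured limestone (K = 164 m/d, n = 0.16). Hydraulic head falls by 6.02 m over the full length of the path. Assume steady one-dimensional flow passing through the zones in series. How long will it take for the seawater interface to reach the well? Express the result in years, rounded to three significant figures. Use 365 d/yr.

2.94 years

Steady 1-D flow in series ⇒ the Darcy flux q is identical in every zone and the zone head losses add (resistances L/K in series).
Σ(L/K) = 48.0/2.13 + 700/451 + 290/164 = 22.54 + 1.552 + 1.768 = 25.86 d
q = ΔH / Σ(L/K) = 6.02 / 25.86 = 0.2328 m/d (same in every zone)
Zone A: v = q/n = 0.2328/0.16 = 1.455 m/d → t_A = 48.0/1.455 = 32.99 d
Zone B: v = q/n = 0.2328/0.28 = 0.8315 m/d → t_B = 700/0.8315 = 841.8 d
Zone C: v = q/n = 0.2328/0.16 = 1.455 m/d → t_C = 290/1.455 = 199.3 d
Total t = 32.99 + 841.8 + 199.3 = 1074 d
   = 1074 / 365 = 2.94 yr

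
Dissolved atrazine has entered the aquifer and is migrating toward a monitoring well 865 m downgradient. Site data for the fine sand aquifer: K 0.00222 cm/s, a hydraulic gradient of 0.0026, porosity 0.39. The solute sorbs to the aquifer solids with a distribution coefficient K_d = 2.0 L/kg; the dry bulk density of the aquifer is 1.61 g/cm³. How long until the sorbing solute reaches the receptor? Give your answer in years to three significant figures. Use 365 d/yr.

K = 0.00222 cm/s × 864 = 1.918 m/d
Darcy flux q = K·i = 1.918 × 0.0026 = 0.004987 m/d
v_s = q/n_e = 0.004987/0.39 = 0.01279 m/d
Retardation R = 1 + ρ_b·K_d/n = 1 + 1.61×2.0/0.39 = 9.256
Contaminant velocity v_c = v/R = 0.01279/9.256 = 0.001381 m/d
t = L/v_c = 865/0.001381 = 626200 d
   = 626200/365 = 1720 yr

1720 years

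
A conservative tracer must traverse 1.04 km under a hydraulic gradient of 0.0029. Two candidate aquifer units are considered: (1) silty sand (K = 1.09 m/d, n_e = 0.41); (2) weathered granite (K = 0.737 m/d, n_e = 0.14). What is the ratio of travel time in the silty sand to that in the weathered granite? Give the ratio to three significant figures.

Unit 1 (silty sand): v = 1.09×0.0029/0.41 = 0.007710 m/d, t = 1040/0.007710 = 134900 d
Unit 2 (weathered granite): v = 0.737×0.0029/0.14 = 0.01527 m/d, t = 1040/0.01527 = 68120 d
t(silty sand) / t(weathered granite) = 134900/68120 = 1.98

1.98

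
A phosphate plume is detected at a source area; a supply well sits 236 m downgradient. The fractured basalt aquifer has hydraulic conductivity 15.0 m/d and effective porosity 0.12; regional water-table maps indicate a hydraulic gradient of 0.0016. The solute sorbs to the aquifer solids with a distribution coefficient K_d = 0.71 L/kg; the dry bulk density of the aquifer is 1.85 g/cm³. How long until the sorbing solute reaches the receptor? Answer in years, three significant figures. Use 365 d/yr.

Specific discharge q = 15.0 × 0.0016 = 0.02400 m/d
v_s = q/n_e = 0.02400/0.12 = 0.2000 m/d
Retardation R = 1 + ρ_b·K_d/n = 1 + 1.85×0.71/0.12 = 11.95
Contaminant velocity v_c = v/R = 0.2000/11.95 = 0.01674 m/d
t = L/v_c = 236/0.01674 = 14100 d
   = 14100/365 = 38.6 yr

38.6 years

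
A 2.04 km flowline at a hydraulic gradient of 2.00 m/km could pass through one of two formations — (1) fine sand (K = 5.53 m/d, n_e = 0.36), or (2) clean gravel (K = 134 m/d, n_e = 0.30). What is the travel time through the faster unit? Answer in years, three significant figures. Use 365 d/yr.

6.26 years

Unit 1 (fine sand): v = 5.53×0.0020/0.36 = 0.03072 m/d, t = 2040/0.03072 = 66400 d
Unit 2 (clean gravel): v = 134×0.0020/0.30 = 0.8933 m/d, t = 2040/0.8933 = 2284 d
Faster: 2284 d / 365 = 6.26 yr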